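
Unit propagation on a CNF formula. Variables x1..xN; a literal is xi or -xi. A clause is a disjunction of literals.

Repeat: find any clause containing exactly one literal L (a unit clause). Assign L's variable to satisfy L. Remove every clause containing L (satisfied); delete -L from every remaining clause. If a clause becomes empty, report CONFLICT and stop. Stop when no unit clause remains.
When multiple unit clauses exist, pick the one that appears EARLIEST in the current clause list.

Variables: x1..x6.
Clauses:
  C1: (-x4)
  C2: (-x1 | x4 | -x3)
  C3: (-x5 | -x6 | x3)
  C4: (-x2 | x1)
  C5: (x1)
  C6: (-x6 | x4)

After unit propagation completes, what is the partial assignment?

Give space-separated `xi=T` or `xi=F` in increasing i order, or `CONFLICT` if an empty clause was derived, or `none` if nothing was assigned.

Answer: x1=T x3=F x4=F x6=F

Derivation:
unit clause [-4] forces x4=F; simplify:
  drop 4 from [-1, 4, -3] -> [-1, -3]
  drop 4 from [-6, 4] -> [-6]
  satisfied 1 clause(s); 5 remain; assigned so far: [4]
unit clause [1] forces x1=T; simplify:
  drop -1 from [-1, -3] -> [-3]
  satisfied 2 clause(s); 3 remain; assigned so far: [1, 4]
unit clause [-3] forces x3=F; simplify:
  drop 3 from [-5, -6, 3] -> [-5, -6]
  satisfied 1 clause(s); 2 remain; assigned so far: [1, 3, 4]
unit clause [-6] forces x6=F; simplify:
  satisfied 2 clause(s); 0 remain; assigned so far: [1, 3, 4, 6]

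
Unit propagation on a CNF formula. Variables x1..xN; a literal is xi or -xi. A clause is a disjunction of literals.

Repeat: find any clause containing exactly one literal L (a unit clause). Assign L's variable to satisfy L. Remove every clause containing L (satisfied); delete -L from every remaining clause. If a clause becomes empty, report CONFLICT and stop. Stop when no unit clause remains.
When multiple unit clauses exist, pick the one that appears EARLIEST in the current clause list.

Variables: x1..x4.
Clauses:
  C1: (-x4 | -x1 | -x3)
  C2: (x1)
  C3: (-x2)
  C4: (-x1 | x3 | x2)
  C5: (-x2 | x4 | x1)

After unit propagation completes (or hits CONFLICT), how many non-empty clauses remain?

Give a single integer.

Answer: 0

Derivation:
unit clause [1] forces x1=T; simplify:
  drop -1 from [-4, -1, -3] -> [-4, -3]
  drop -1 from [-1, 3, 2] -> [3, 2]
  satisfied 2 clause(s); 3 remain; assigned so far: [1]
unit clause [-2] forces x2=F; simplify:
  drop 2 from [3, 2] -> [3]
  satisfied 1 clause(s); 2 remain; assigned so far: [1, 2]
unit clause [3] forces x3=T; simplify:
  drop -3 from [-4, -3] -> [-4]
  satisfied 1 clause(s); 1 remain; assigned so far: [1, 2, 3]
unit clause [-4] forces x4=F; simplify:
  satisfied 1 clause(s); 0 remain; assigned so far: [1, 2, 3, 4]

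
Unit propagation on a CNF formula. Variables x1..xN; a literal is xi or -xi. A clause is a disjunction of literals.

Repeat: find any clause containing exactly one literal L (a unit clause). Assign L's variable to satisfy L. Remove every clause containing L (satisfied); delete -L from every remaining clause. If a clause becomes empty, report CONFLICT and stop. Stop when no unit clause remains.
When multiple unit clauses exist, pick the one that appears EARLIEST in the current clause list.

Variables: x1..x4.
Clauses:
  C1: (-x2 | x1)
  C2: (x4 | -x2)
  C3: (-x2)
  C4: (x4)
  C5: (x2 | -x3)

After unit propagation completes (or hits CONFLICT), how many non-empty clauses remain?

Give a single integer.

Answer: 0

Derivation:
unit clause [-2] forces x2=F; simplify:
  drop 2 from [2, -3] -> [-3]
  satisfied 3 clause(s); 2 remain; assigned so far: [2]
unit clause [4] forces x4=T; simplify:
  satisfied 1 clause(s); 1 remain; assigned so far: [2, 4]
unit clause [-3] forces x3=F; simplify:
  satisfied 1 clause(s); 0 remain; assigned so far: [2, 3, 4]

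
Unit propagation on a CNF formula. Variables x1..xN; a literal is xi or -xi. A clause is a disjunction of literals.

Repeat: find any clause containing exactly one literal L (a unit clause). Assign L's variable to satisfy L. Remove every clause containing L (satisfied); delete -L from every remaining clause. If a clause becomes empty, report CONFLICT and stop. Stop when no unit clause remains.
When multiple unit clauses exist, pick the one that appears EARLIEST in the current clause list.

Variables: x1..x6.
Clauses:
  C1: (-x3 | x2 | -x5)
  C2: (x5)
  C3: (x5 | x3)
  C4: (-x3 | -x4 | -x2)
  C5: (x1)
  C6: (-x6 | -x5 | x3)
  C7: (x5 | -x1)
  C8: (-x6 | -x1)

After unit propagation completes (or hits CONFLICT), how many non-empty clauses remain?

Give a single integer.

unit clause [5] forces x5=T; simplify:
  drop -5 from [-3, 2, -5] -> [-3, 2]
  drop -5 from [-6, -5, 3] -> [-6, 3]
  satisfied 3 clause(s); 5 remain; assigned so far: [5]
unit clause [1] forces x1=T; simplify:
  drop -1 from [-6, -1] -> [-6]
  satisfied 1 clause(s); 4 remain; assigned so far: [1, 5]
unit clause [-6] forces x6=F; simplify:
  satisfied 2 clause(s); 2 remain; assigned so far: [1, 5, 6]

Answer: 2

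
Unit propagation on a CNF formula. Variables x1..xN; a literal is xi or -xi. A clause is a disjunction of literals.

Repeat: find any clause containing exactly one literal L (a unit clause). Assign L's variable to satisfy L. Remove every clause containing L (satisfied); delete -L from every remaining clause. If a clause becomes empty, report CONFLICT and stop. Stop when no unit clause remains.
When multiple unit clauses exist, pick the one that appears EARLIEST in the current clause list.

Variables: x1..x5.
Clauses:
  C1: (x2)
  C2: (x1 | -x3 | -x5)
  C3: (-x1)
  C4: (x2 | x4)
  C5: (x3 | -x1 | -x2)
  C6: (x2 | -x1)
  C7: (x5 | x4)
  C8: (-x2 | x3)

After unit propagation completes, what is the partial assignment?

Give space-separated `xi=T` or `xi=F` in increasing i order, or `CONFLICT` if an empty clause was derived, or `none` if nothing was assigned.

Answer: x1=F x2=T x3=T x4=T x5=F

Derivation:
unit clause [2] forces x2=T; simplify:
  drop -2 from [3, -1, -2] -> [3, -1]
  drop -2 from [-2, 3] -> [3]
  satisfied 3 clause(s); 5 remain; assigned so far: [2]
unit clause [-1] forces x1=F; simplify:
  drop 1 from [1, -3, -5] -> [-3, -5]
  satisfied 2 clause(s); 3 remain; assigned so far: [1, 2]
unit clause [3] forces x3=T; simplify:
  drop -3 from [-3, -5] -> [-5]
  satisfied 1 clause(s); 2 remain; assigned so far: [1, 2, 3]
unit clause [-5] forces x5=F; simplify:
  drop 5 from [5, 4] -> [4]
  satisfied 1 clause(s); 1 remain; assigned so far: [1, 2, 3, 5]
unit clause [4] forces x4=T; simplify:
  satisfied 1 clause(s); 0 remain; assigned so far: [1, 2, 3, 4, 5]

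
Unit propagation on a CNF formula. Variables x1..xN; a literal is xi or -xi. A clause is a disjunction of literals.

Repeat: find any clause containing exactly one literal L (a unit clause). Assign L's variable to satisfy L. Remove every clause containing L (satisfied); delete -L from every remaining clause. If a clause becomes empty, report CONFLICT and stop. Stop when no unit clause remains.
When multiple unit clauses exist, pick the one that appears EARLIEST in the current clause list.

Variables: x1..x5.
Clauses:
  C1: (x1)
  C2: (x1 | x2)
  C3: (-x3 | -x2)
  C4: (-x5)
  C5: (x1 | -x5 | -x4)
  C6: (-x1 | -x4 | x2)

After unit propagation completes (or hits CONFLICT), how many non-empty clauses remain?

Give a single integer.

unit clause [1] forces x1=T; simplify:
  drop -1 from [-1, -4, 2] -> [-4, 2]
  satisfied 3 clause(s); 3 remain; assigned so far: [1]
unit clause [-5] forces x5=F; simplify:
  satisfied 1 clause(s); 2 remain; assigned so far: [1, 5]

Answer: 2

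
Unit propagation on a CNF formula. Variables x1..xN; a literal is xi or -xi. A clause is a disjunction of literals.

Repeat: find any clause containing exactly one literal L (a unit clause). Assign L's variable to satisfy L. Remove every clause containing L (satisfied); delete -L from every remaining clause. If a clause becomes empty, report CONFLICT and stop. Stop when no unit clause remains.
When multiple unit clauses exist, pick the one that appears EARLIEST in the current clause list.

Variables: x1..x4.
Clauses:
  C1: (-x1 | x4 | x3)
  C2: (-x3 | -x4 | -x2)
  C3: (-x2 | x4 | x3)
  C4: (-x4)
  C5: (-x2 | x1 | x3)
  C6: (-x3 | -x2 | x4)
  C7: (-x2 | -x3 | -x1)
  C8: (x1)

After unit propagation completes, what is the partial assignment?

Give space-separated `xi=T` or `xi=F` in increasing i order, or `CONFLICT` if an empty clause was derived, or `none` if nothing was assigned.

Answer: x1=T x2=F x3=T x4=F

Derivation:
unit clause [-4] forces x4=F; simplify:
  drop 4 from [-1, 4, 3] -> [-1, 3]
  drop 4 from [-2, 4, 3] -> [-2, 3]
  drop 4 from [-3, -2, 4] -> [-3, -2]
  satisfied 2 clause(s); 6 remain; assigned so far: [4]
unit clause [1] forces x1=T; simplify:
  drop -1 from [-1, 3] -> [3]
  drop -1 from [-2, -3, -1] -> [-2, -3]
  satisfied 2 clause(s); 4 remain; assigned so far: [1, 4]
unit clause [3] forces x3=T; simplify:
  drop -3 from [-3, -2] -> [-2]
  drop -3 from [-2, -3] -> [-2]
  satisfied 2 clause(s); 2 remain; assigned so far: [1, 3, 4]
unit clause [-2] forces x2=F; simplify:
  satisfied 2 clause(s); 0 remain; assigned so far: [1, 2, 3, 4]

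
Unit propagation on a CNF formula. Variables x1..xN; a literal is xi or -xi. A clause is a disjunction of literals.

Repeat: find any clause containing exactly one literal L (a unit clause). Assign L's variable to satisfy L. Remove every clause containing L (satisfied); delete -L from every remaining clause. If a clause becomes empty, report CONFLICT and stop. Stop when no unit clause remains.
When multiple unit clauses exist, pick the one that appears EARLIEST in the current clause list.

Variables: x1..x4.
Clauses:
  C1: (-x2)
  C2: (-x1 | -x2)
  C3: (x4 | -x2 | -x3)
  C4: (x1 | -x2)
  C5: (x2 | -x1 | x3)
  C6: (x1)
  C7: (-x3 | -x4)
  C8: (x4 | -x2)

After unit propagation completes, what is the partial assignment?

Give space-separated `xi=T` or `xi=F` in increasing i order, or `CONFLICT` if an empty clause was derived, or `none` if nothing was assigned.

Answer: x1=T x2=F x3=T x4=F

Derivation:
unit clause [-2] forces x2=F; simplify:
  drop 2 from [2, -1, 3] -> [-1, 3]
  satisfied 5 clause(s); 3 remain; assigned so far: [2]
unit clause [1] forces x1=T; simplify:
  drop -1 from [-1, 3] -> [3]
  satisfied 1 clause(s); 2 remain; assigned so far: [1, 2]
unit clause [3] forces x3=T; simplify:
  drop -3 from [-3, -4] -> [-4]
  satisfied 1 clause(s); 1 remain; assigned so far: [1, 2, 3]
unit clause [-4] forces x4=F; simplify:
  satisfied 1 clause(s); 0 remain; assigned so far: [1, 2, 3, 4]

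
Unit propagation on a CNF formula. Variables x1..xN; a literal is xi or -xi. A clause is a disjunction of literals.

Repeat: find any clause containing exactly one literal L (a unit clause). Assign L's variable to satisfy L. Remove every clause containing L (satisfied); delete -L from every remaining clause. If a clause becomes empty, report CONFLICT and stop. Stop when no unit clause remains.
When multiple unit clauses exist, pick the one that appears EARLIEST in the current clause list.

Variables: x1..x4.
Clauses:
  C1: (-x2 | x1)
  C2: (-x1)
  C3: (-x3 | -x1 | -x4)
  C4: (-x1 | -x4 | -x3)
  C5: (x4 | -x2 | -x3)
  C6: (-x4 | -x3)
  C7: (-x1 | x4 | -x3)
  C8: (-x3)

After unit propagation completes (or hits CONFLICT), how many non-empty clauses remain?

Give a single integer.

unit clause [-1] forces x1=F; simplify:
  drop 1 from [-2, 1] -> [-2]
  satisfied 4 clause(s); 4 remain; assigned so far: [1]
unit clause [-2] forces x2=F; simplify:
  satisfied 2 clause(s); 2 remain; assigned so far: [1, 2]
unit clause [-3] forces x3=F; simplify:
  satisfied 2 clause(s); 0 remain; assigned so far: [1, 2, 3]

Answer: 0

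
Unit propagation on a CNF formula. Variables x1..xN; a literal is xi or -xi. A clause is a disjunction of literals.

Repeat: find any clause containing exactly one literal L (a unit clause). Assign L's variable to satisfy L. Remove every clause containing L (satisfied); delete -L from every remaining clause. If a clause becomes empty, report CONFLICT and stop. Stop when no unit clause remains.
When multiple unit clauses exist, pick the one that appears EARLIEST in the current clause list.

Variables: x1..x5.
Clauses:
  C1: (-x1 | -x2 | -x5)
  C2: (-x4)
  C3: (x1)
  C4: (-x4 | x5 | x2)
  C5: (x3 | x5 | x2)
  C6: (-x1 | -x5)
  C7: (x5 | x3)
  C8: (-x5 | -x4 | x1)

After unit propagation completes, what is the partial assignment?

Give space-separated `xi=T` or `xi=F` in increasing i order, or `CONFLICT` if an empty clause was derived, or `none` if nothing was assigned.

unit clause [-4] forces x4=F; simplify:
  satisfied 3 clause(s); 5 remain; assigned so far: [4]
unit clause [1] forces x1=T; simplify:
  drop -1 from [-1, -2, -5] -> [-2, -5]
  drop -1 from [-1, -5] -> [-5]
  satisfied 1 clause(s); 4 remain; assigned so far: [1, 4]
unit clause [-5] forces x5=F; simplify:
  drop 5 from [3, 5, 2] -> [3, 2]
  drop 5 from [5, 3] -> [3]
  satisfied 2 clause(s); 2 remain; assigned so far: [1, 4, 5]
unit clause [3] forces x3=T; simplify:
  satisfied 2 clause(s); 0 remain; assigned so far: [1, 3, 4, 5]

Answer: x1=T x3=T x4=F x5=F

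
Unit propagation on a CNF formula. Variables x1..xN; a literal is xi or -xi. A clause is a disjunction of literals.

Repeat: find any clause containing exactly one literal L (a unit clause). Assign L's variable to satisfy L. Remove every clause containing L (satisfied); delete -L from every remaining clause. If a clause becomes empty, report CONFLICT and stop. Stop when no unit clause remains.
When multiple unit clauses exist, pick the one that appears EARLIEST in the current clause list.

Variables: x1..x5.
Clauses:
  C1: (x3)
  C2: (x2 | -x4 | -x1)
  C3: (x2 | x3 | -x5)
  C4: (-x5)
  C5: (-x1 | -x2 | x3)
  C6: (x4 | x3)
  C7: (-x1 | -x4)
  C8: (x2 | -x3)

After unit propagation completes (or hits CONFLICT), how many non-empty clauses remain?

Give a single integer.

unit clause [3] forces x3=T; simplify:
  drop -3 from [2, -3] -> [2]
  satisfied 4 clause(s); 4 remain; assigned so far: [3]
unit clause [-5] forces x5=F; simplify:
  satisfied 1 clause(s); 3 remain; assigned so far: [3, 5]
unit clause [2] forces x2=T; simplify:
  satisfied 2 clause(s); 1 remain; assigned so far: [2, 3, 5]

Answer: 1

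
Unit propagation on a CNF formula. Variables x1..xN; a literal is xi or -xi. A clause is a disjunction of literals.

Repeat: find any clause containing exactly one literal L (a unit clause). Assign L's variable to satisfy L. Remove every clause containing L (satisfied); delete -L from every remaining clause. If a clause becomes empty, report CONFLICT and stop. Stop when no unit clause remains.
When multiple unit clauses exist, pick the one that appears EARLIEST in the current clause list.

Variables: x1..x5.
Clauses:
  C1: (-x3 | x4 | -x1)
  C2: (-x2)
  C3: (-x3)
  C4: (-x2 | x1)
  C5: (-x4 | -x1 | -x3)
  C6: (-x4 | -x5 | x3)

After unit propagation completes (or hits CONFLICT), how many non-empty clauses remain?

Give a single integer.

Answer: 1

Derivation:
unit clause [-2] forces x2=F; simplify:
  satisfied 2 clause(s); 4 remain; assigned so far: [2]
unit clause [-3] forces x3=F; simplify:
  drop 3 from [-4, -5, 3] -> [-4, -5]
  satisfied 3 clause(s); 1 remain; assigned so far: [2, 3]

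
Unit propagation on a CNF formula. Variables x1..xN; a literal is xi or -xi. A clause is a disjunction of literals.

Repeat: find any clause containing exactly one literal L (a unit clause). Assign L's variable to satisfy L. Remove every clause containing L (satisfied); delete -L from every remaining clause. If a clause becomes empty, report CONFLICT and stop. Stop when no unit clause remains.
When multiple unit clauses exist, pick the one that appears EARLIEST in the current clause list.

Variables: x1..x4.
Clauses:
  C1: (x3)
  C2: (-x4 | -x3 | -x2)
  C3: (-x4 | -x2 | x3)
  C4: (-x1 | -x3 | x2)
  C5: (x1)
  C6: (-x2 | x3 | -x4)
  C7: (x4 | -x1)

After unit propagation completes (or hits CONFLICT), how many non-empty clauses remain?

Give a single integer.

unit clause [3] forces x3=T; simplify:
  drop -3 from [-4, -3, -2] -> [-4, -2]
  drop -3 from [-1, -3, 2] -> [-1, 2]
  satisfied 3 clause(s); 4 remain; assigned so far: [3]
unit clause [1] forces x1=T; simplify:
  drop -1 from [-1, 2] -> [2]
  drop -1 from [4, -1] -> [4]
  satisfied 1 clause(s); 3 remain; assigned so far: [1, 3]
unit clause [2] forces x2=T; simplify:
  drop -2 from [-4, -2] -> [-4]
  satisfied 1 clause(s); 2 remain; assigned so far: [1, 2, 3]
unit clause [-4] forces x4=F; simplify:
  drop 4 from [4] -> [] (empty!)
  satisfied 1 clause(s); 1 remain; assigned so far: [1, 2, 3, 4]
CONFLICT (empty clause)

Answer: 0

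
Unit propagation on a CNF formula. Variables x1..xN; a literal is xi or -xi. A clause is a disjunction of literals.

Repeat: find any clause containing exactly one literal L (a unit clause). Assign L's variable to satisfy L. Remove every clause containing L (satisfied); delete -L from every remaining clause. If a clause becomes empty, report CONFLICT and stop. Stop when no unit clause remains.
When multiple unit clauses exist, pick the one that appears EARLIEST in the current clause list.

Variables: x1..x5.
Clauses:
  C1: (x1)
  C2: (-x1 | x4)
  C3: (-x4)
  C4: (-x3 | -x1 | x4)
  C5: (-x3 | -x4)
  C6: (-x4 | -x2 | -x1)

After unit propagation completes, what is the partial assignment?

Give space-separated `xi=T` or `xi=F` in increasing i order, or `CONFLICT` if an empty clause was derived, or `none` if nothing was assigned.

Answer: CONFLICT

Derivation:
unit clause [1] forces x1=T; simplify:
  drop -1 from [-1, 4] -> [4]
  drop -1 from [-3, -1, 4] -> [-3, 4]
  drop -1 from [-4, -2, -1] -> [-4, -2]
  satisfied 1 clause(s); 5 remain; assigned so far: [1]
unit clause [4] forces x4=T; simplify:
  drop -4 from [-4] -> [] (empty!)
  drop -4 from [-3, -4] -> [-3]
  drop -4 from [-4, -2] -> [-2]
  satisfied 2 clause(s); 3 remain; assigned so far: [1, 4]
CONFLICT (empty clause)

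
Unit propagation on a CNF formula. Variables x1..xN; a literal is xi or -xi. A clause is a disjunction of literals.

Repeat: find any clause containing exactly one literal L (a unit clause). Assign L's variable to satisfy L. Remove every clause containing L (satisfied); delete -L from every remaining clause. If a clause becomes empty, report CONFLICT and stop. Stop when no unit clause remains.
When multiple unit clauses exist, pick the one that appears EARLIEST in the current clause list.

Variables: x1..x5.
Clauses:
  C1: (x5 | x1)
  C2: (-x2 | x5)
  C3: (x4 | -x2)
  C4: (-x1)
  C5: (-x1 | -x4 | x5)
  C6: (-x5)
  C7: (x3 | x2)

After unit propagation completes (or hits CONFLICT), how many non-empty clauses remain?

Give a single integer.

Answer: 2

Derivation:
unit clause [-1] forces x1=F; simplify:
  drop 1 from [5, 1] -> [5]
  satisfied 2 clause(s); 5 remain; assigned so far: [1]
unit clause [5] forces x5=T; simplify:
  drop -5 from [-5] -> [] (empty!)
  satisfied 2 clause(s); 3 remain; assigned so far: [1, 5]
CONFLICT (empty clause)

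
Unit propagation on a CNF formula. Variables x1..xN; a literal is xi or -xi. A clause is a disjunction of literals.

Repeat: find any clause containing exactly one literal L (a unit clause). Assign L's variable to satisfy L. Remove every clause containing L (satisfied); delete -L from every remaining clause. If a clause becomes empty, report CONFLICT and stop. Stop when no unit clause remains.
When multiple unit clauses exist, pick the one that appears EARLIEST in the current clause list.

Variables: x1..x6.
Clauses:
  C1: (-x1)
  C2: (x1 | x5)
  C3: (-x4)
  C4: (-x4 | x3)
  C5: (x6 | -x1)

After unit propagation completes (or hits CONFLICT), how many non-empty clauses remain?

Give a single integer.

unit clause [-1] forces x1=F; simplify:
  drop 1 from [1, 5] -> [5]
  satisfied 2 clause(s); 3 remain; assigned so far: [1]
unit clause [5] forces x5=T; simplify:
  satisfied 1 clause(s); 2 remain; assigned so far: [1, 5]
unit clause [-4] forces x4=F; simplify:
  satisfied 2 clause(s); 0 remain; assigned so far: [1, 4, 5]

Answer: 0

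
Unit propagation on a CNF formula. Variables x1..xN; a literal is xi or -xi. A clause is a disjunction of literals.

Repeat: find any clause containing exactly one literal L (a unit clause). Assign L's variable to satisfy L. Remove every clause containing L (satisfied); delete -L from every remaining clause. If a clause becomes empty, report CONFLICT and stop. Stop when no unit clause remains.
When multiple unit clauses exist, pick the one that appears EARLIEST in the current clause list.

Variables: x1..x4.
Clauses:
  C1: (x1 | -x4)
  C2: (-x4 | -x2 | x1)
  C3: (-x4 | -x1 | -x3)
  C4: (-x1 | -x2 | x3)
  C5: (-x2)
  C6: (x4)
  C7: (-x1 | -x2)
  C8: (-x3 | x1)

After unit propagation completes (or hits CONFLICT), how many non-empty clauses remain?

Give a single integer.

unit clause [-2] forces x2=F; simplify:
  satisfied 4 clause(s); 4 remain; assigned so far: [2]
unit clause [4] forces x4=T; simplify:
  drop -4 from [1, -4] -> [1]
  drop -4 from [-4, -1, -3] -> [-1, -3]
  satisfied 1 clause(s); 3 remain; assigned so far: [2, 4]
unit clause [1] forces x1=T; simplify:
  drop -1 from [-1, -3] -> [-3]
  satisfied 2 clause(s); 1 remain; assigned so far: [1, 2, 4]
unit clause [-3] forces x3=F; simplify:
  satisfied 1 clause(s); 0 remain; assigned so far: [1, 2, 3, 4]

Answer: 0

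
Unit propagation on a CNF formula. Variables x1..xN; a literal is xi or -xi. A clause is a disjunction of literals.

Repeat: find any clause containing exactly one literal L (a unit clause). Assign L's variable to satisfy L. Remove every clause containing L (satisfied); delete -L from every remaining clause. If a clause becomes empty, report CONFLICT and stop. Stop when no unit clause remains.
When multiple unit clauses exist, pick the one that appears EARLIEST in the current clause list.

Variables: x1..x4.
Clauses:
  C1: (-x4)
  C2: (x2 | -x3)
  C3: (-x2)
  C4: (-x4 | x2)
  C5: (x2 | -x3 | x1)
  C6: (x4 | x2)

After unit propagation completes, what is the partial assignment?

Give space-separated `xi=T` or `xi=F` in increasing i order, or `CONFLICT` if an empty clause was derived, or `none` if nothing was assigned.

unit clause [-4] forces x4=F; simplify:
  drop 4 from [4, 2] -> [2]
  satisfied 2 clause(s); 4 remain; assigned so far: [4]
unit clause [-2] forces x2=F; simplify:
  drop 2 from [2, -3] -> [-3]
  drop 2 from [2, -3, 1] -> [-3, 1]
  drop 2 from [2] -> [] (empty!)
  satisfied 1 clause(s); 3 remain; assigned so far: [2, 4]
CONFLICT (empty clause)

Answer: CONFLICT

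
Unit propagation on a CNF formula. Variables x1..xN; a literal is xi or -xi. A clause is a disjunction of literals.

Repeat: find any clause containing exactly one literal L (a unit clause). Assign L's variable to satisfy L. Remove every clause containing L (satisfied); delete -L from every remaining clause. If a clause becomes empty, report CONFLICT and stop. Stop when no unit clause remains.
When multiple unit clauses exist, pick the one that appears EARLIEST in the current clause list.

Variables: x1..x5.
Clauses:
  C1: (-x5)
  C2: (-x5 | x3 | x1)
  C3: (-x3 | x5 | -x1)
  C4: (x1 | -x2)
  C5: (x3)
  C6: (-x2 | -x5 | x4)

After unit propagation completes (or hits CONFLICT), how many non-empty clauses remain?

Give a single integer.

unit clause [-5] forces x5=F; simplify:
  drop 5 from [-3, 5, -1] -> [-3, -1]
  satisfied 3 clause(s); 3 remain; assigned so far: [5]
unit clause [3] forces x3=T; simplify:
  drop -3 from [-3, -1] -> [-1]
  satisfied 1 clause(s); 2 remain; assigned so far: [3, 5]
unit clause [-1] forces x1=F; simplify:
  drop 1 from [1, -2] -> [-2]
  satisfied 1 clause(s); 1 remain; assigned so far: [1, 3, 5]
unit clause [-2] forces x2=F; simplify:
  satisfied 1 clause(s); 0 remain; assigned so far: [1, 2, 3, 5]

Answer: 0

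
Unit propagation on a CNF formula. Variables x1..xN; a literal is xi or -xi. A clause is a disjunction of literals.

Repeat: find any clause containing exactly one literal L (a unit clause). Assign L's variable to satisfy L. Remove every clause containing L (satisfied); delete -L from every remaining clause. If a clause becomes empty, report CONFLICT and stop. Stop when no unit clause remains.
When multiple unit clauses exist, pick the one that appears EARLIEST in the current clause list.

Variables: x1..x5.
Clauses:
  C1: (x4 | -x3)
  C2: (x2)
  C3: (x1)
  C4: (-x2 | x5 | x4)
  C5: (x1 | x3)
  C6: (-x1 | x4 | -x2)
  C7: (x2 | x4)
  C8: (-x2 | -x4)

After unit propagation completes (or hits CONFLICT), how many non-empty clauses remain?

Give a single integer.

unit clause [2] forces x2=T; simplify:
  drop -2 from [-2, 5, 4] -> [5, 4]
  drop -2 from [-1, 4, -2] -> [-1, 4]
  drop -2 from [-2, -4] -> [-4]
  satisfied 2 clause(s); 6 remain; assigned so far: [2]
unit clause [1] forces x1=T; simplify:
  drop -1 from [-1, 4] -> [4]
  satisfied 2 clause(s); 4 remain; assigned so far: [1, 2]
unit clause [4] forces x4=T; simplify:
  drop -4 from [-4] -> [] (empty!)
  satisfied 3 clause(s); 1 remain; assigned so far: [1, 2, 4]
CONFLICT (empty clause)

Answer: 0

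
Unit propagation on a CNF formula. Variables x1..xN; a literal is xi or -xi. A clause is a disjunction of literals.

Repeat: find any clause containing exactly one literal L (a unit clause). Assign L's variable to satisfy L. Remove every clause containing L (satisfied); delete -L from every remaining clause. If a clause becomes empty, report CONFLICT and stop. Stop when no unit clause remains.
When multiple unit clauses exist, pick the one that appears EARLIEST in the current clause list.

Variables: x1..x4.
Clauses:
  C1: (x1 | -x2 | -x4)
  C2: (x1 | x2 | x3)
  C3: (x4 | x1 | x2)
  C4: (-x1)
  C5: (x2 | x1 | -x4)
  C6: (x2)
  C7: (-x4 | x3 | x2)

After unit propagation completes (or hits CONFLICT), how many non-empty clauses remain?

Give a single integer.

Answer: 0

Derivation:
unit clause [-1] forces x1=F; simplify:
  drop 1 from [1, -2, -4] -> [-2, -4]
  drop 1 from [1, 2, 3] -> [2, 3]
  drop 1 from [4, 1, 2] -> [4, 2]
  drop 1 from [2, 1, -4] -> [2, -4]
  satisfied 1 clause(s); 6 remain; assigned so far: [1]
unit clause [2] forces x2=T; simplify:
  drop -2 from [-2, -4] -> [-4]
  satisfied 5 clause(s); 1 remain; assigned so far: [1, 2]
unit clause [-4] forces x4=F; simplify:
  satisfied 1 clause(s); 0 remain; assigned so far: [1, 2, 4]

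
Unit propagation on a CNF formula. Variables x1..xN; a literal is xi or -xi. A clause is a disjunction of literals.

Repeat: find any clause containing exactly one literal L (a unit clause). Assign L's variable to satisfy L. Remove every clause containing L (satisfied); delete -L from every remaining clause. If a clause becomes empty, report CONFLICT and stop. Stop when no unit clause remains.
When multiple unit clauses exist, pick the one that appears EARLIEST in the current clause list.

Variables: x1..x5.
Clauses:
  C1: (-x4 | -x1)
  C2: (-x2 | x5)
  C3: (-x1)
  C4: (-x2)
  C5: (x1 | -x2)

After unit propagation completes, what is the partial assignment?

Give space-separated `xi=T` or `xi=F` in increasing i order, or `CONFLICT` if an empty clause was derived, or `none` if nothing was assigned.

Answer: x1=F x2=F

Derivation:
unit clause [-1] forces x1=F; simplify:
  drop 1 from [1, -2] -> [-2]
  satisfied 2 clause(s); 3 remain; assigned so far: [1]
unit clause [-2] forces x2=F; simplify:
  satisfied 3 clause(s); 0 remain; assigned so far: [1, 2]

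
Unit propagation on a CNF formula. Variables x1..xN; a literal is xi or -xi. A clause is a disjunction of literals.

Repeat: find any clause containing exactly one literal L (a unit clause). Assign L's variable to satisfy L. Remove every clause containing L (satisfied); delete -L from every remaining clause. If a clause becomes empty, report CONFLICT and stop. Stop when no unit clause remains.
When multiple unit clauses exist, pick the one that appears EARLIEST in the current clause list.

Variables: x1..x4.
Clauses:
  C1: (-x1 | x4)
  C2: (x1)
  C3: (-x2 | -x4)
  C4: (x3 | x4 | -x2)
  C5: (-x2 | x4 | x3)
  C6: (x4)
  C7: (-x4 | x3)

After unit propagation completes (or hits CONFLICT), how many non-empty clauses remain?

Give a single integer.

Answer: 0

Derivation:
unit clause [1] forces x1=T; simplify:
  drop -1 from [-1, 4] -> [4]
  satisfied 1 clause(s); 6 remain; assigned so far: [1]
unit clause [4] forces x4=T; simplify:
  drop -4 from [-2, -4] -> [-2]
  drop -4 from [-4, 3] -> [3]
  satisfied 4 clause(s); 2 remain; assigned so far: [1, 4]
unit clause [-2] forces x2=F; simplify:
  satisfied 1 clause(s); 1 remain; assigned so far: [1, 2, 4]
unit clause [3] forces x3=T; simplify:
  satisfied 1 clause(s); 0 remain; assigned so far: [1, 2, 3, 4]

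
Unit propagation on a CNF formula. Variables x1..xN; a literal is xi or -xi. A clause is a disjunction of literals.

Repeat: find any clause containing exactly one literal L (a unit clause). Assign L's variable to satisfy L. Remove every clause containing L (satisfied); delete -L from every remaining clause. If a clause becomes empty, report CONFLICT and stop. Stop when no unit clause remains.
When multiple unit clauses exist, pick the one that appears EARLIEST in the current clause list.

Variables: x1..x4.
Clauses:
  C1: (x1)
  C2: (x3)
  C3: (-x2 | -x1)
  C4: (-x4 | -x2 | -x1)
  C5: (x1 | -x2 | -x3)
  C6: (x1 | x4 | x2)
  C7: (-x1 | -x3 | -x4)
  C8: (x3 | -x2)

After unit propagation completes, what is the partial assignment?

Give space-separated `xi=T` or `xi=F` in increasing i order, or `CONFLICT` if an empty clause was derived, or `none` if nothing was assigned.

Answer: x1=T x2=F x3=T x4=F

Derivation:
unit clause [1] forces x1=T; simplify:
  drop -1 from [-2, -1] -> [-2]
  drop -1 from [-4, -2, -1] -> [-4, -2]
  drop -1 from [-1, -3, -4] -> [-3, -4]
  satisfied 3 clause(s); 5 remain; assigned so far: [1]
unit clause [3] forces x3=T; simplify:
  drop -3 from [-3, -4] -> [-4]
  satisfied 2 clause(s); 3 remain; assigned so far: [1, 3]
unit clause [-2] forces x2=F; simplify:
  satisfied 2 clause(s); 1 remain; assigned so far: [1, 2, 3]
unit clause [-4] forces x4=F; simplify:
  satisfied 1 clause(s); 0 remain; assigned so far: [1, 2, 3, 4]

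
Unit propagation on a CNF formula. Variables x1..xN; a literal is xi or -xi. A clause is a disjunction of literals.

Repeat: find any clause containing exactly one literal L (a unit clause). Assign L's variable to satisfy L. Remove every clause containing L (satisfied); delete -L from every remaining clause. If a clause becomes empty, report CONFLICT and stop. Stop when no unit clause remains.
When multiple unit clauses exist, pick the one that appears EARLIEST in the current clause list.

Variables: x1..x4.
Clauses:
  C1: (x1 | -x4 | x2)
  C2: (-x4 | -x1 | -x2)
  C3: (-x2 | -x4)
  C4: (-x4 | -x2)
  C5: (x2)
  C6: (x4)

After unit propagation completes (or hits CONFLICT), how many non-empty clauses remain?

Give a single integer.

Answer: 0

Derivation:
unit clause [2] forces x2=T; simplify:
  drop -2 from [-4, -1, -2] -> [-4, -1]
  drop -2 from [-2, -4] -> [-4]
  drop -2 from [-4, -2] -> [-4]
  satisfied 2 clause(s); 4 remain; assigned so far: [2]
unit clause [-4] forces x4=F; simplify:
  drop 4 from [4] -> [] (empty!)
  satisfied 3 clause(s); 1 remain; assigned so far: [2, 4]
CONFLICT (empty clause)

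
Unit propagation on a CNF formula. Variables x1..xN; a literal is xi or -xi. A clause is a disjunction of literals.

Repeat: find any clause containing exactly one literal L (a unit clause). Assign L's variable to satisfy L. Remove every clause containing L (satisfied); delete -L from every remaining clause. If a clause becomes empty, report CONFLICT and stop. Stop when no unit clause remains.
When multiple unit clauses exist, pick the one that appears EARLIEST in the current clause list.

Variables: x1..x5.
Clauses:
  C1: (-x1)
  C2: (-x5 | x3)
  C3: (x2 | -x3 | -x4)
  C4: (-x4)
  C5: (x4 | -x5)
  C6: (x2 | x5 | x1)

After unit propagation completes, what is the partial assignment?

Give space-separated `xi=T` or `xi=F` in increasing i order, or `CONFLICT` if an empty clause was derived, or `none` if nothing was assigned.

unit clause [-1] forces x1=F; simplify:
  drop 1 from [2, 5, 1] -> [2, 5]
  satisfied 1 clause(s); 5 remain; assigned so far: [1]
unit clause [-4] forces x4=F; simplify:
  drop 4 from [4, -5] -> [-5]
  satisfied 2 clause(s); 3 remain; assigned so far: [1, 4]
unit clause [-5] forces x5=F; simplify:
  drop 5 from [2, 5] -> [2]
  satisfied 2 clause(s); 1 remain; assigned so far: [1, 4, 5]
unit clause [2] forces x2=T; simplify:
  satisfied 1 clause(s); 0 remain; assigned so far: [1, 2, 4, 5]

Answer: x1=F x2=T x4=F x5=F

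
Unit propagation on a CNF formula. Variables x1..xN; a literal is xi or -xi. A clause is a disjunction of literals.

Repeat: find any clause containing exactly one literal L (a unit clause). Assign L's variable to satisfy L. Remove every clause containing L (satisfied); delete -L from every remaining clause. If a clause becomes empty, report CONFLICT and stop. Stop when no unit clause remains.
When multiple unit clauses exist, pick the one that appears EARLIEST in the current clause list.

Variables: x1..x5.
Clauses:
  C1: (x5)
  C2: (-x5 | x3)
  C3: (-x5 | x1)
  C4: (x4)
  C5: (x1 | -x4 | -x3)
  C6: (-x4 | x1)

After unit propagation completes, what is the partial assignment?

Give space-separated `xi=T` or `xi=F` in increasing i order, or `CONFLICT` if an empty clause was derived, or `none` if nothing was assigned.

Answer: x1=T x3=T x4=T x5=T

Derivation:
unit clause [5] forces x5=T; simplify:
  drop -5 from [-5, 3] -> [3]
  drop -5 from [-5, 1] -> [1]
  satisfied 1 clause(s); 5 remain; assigned so far: [5]
unit clause [3] forces x3=T; simplify:
  drop -3 from [1, -4, -3] -> [1, -4]
  satisfied 1 clause(s); 4 remain; assigned so far: [3, 5]
unit clause [1] forces x1=T; simplify:
  satisfied 3 clause(s); 1 remain; assigned so far: [1, 3, 5]
unit clause [4] forces x4=T; simplify:
  satisfied 1 clause(s); 0 remain; assigned so far: [1, 3, 4, 5]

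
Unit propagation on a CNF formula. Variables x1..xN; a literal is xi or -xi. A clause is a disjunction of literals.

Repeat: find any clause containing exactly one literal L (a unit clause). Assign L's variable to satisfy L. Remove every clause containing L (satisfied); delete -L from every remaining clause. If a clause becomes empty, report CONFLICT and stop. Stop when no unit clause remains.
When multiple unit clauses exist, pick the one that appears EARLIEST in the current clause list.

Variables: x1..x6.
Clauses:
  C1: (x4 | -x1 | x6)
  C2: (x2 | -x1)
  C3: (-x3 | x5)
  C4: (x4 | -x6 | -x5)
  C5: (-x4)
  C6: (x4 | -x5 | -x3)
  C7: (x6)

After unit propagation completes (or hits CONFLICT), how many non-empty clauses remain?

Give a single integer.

Answer: 1

Derivation:
unit clause [-4] forces x4=F; simplify:
  drop 4 from [4, -1, 6] -> [-1, 6]
  drop 4 from [4, -6, -5] -> [-6, -5]
  drop 4 from [4, -5, -3] -> [-5, -3]
  satisfied 1 clause(s); 6 remain; assigned so far: [4]
unit clause [6] forces x6=T; simplify:
  drop -6 from [-6, -5] -> [-5]
  satisfied 2 clause(s); 4 remain; assigned so far: [4, 6]
unit clause [-5] forces x5=F; simplify:
  drop 5 from [-3, 5] -> [-3]
  satisfied 2 clause(s); 2 remain; assigned so far: [4, 5, 6]
unit clause [-3] forces x3=F; simplify:
  satisfied 1 clause(s); 1 remain; assigned so far: [3, 4, 5, 6]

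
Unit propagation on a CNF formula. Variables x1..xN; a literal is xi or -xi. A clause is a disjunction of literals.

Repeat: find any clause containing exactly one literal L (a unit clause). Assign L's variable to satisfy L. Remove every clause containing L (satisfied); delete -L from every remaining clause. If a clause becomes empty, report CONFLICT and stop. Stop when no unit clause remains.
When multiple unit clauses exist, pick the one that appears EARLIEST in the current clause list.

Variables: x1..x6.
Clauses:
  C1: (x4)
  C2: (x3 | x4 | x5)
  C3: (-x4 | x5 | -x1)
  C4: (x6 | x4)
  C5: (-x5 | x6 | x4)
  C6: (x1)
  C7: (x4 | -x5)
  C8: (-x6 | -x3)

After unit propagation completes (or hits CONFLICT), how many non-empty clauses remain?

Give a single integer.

unit clause [4] forces x4=T; simplify:
  drop -4 from [-4, 5, -1] -> [5, -1]
  satisfied 5 clause(s); 3 remain; assigned so far: [4]
unit clause [1] forces x1=T; simplify:
  drop -1 from [5, -1] -> [5]
  satisfied 1 clause(s); 2 remain; assigned so far: [1, 4]
unit clause [5] forces x5=T; simplify:
  satisfied 1 clause(s); 1 remain; assigned so far: [1, 4, 5]

Answer: 1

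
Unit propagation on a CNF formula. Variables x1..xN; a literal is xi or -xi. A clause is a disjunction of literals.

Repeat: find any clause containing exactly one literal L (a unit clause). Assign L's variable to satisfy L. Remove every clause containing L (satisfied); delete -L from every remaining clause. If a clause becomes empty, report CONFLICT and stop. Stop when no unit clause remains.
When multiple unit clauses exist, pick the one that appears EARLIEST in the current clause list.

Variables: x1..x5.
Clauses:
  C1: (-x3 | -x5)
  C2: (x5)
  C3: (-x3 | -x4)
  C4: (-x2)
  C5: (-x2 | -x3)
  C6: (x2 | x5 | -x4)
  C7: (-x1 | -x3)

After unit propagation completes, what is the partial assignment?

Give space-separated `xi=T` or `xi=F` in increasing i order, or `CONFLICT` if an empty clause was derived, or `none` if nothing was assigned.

unit clause [5] forces x5=T; simplify:
  drop -5 from [-3, -5] -> [-3]
  satisfied 2 clause(s); 5 remain; assigned so far: [5]
unit clause [-3] forces x3=F; simplify:
  satisfied 4 clause(s); 1 remain; assigned so far: [3, 5]
unit clause [-2] forces x2=F; simplify:
  satisfied 1 clause(s); 0 remain; assigned so far: [2, 3, 5]

Answer: x2=F x3=F x5=T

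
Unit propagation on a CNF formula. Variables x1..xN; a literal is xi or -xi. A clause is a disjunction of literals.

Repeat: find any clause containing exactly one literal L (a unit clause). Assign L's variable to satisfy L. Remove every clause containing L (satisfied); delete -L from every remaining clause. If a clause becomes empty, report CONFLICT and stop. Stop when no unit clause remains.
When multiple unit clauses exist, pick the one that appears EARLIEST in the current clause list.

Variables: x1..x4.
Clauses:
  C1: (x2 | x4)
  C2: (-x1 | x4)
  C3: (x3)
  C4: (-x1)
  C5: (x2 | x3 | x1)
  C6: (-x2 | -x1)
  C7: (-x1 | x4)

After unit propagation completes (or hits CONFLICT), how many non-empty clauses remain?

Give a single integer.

Answer: 1

Derivation:
unit clause [3] forces x3=T; simplify:
  satisfied 2 clause(s); 5 remain; assigned so far: [3]
unit clause [-1] forces x1=F; simplify:
  satisfied 4 clause(s); 1 remain; assigned so far: [1, 3]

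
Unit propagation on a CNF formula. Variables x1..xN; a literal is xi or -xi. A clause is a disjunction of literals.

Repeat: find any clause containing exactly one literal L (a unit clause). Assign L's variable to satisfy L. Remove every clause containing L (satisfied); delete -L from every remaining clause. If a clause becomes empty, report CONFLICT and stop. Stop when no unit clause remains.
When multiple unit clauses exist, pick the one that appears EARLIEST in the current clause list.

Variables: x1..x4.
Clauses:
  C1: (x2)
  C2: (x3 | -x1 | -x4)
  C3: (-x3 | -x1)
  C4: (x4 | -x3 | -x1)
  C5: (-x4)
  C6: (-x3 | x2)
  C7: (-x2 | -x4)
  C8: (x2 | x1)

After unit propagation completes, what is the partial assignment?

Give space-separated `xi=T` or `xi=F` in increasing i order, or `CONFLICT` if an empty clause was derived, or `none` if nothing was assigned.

Answer: x2=T x4=F

Derivation:
unit clause [2] forces x2=T; simplify:
  drop -2 from [-2, -4] -> [-4]
  satisfied 3 clause(s); 5 remain; assigned so far: [2]
unit clause [-4] forces x4=F; simplify:
  drop 4 from [4, -3, -1] -> [-3, -1]
  satisfied 3 clause(s); 2 remain; assigned so far: [2, 4]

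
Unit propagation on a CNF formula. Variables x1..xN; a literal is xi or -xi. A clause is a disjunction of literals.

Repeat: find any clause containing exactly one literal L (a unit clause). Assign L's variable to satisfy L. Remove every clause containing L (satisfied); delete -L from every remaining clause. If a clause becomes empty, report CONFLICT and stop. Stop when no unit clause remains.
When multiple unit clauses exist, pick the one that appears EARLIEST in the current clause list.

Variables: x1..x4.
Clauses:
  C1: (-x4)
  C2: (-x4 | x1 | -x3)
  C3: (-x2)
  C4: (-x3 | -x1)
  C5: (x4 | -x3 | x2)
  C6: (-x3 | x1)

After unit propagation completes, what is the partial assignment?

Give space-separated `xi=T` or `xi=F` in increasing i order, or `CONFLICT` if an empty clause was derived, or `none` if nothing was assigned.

Answer: x2=F x3=F x4=F

Derivation:
unit clause [-4] forces x4=F; simplify:
  drop 4 from [4, -3, 2] -> [-3, 2]
  satisfied 2 clause(s); 4 remain; assigned so far: [4]
unit clause [-2] forces x2=F; simplify:
  drop 2 from [-3, 2] -> [-3]
  satisfied 1 clause(s); 3 remain; assigned so far: [2, 4]
unit clause [-3] forces x3=F; simplify:
  satisfied 3 clause(s); 0 remain; assigned so far: [2, 3, 4]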